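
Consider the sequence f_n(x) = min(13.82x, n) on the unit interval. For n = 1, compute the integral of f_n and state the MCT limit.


f(x) = 13.82x on [0,1]; f_n(x) = min(13.82x, n). At n = 1:
Step 1: f(x) reaches 1 at x = 1/13.82 = 0.072359
Step 2: integral(f_1) = integral(13.82x, 0, 0.072359) + integral(1, 0.072359, 1)
       = 13.82*0.072359^2/2 + 1*(1 - 0.072359)
       = 0.036179 + 0.927641
       = 0.963821
Step 3: As n -> infinity, f_n increases to f, so by MCT integral(f_n) -> integral(f) = 13.82/2 = 6.91.
Convergence: integral(f_1) = 0.963821 -> 6.91 as n -> infinity


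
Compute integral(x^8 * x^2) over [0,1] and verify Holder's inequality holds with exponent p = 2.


Step 1: Exact integral of f*g = integral(x^10, 0, 1) = 1/11
     = 0.090909
Step 2: Holder bound with p=2, q=2:
  ||f||_p = (integral x^16 dx)^(1/2) = (1/17)^(1/2) = 0.242536
  ||g||_q = (integral x^4 dx)^(1/2) = (1/5)^(1/2) = 0.447214
Step 3: Holder bound = ||f||_p * ||g||_q = 0.242536 * 0.447214 = 0.108465
Verification: 0.090909 <= 0.108465 (Holder holds)


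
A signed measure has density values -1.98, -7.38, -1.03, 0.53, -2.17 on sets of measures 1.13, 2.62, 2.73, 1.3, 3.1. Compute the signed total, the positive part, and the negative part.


Step 1: Compute signed measure on each set:
  Set 1: -1.98 * 1.13 = -2.2374
  Set 2: -7.38 * 2.62 = -19.3356
  Set 3: -1.03 * 2.73 = -2.8119
  Set 4: 0.53 * 1.3 = 0.689
  Set 5: -2.17 * 3.1 = -6.727
Step 2: Total signed measure = (-2.2374) + (-19.3356) + (-2.8119) + (0.689) + (-6.727)
     = -30.4229
Step 3: Positive part mu+(X) = sum of positive contributions = 0.689
Step 4: Negative part mu-(X) = |sum of negative contributions| = 31.1119


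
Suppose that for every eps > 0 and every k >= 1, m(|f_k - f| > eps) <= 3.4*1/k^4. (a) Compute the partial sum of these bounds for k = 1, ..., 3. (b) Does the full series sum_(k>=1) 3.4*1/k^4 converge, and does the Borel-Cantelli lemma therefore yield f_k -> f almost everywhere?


Step 1: List the terms 3.4*1/k^4 for k = 1 to 3:
  k=1: 3.4
  k=2: 0.2125
  k=3: 0.041975
Step 2: Partial sum = 3.4 + 0.2125 + 0.041975
     = 3.654475
Step 3: The full series sum_(k>=1) 3.4*1/k^4 converges (p-series with p = 4 > 1; a constant multiple of a convergent series converges).
Step 4: Fix eps > 0. Since sum_k m(|f_k - f| > eps) < infinity, the Borel-Cantelli lemma gives
        m(limsup_k {|f_k - f| > eps}) = 0, i.e. for a.e. x, |f_k(x) - f(x)| <= eps for all large k.
        Applying this with eps = 1/j for j = 1, 2, ... and intersecting the countably many full-measure sets,
        for a.e. x we get limsup_k |f_k(x) - f(x)| <= 1/j for every j, hence f_k -> f almost everywhere.
Conclusion: series converges; Borel-Cantelli yields f_k -> f a.e.


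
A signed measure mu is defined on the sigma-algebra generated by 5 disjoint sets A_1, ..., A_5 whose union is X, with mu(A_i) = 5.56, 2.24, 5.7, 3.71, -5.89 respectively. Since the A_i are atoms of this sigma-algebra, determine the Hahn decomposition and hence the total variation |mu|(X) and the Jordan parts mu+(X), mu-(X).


Step 1: Every measurable set is a union of atoms (the cells / points), so a Hahn decomposition is
  obtained by grouping atoms by sign: P = union of atoms with mu > 0, N = union of the remaining atoms.
  Atoms in P (indices): 1, 2, 3, 4;  atoms in N (indices): 5
  Positive values: 5.56, 2.24, 5.7, 3.71
  Negative values: -5.89
Step 2: mu+(X) = mu(P) = sum of positive atom values = 17.21
Step 3: mu-(X) = -mu(N) = sum of |negative atom values| = 5.89
Step 4: |mu|(X) = mu+(X) + mu-(X) = 17.21 + 5.89 = 23.1


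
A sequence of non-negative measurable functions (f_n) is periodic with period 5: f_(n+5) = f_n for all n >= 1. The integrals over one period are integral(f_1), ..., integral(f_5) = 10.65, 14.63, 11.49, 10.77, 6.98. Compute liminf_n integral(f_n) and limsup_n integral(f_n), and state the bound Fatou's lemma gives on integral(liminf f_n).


The sequence (integral(f_n)) is periodic with period 5, repeating the values 10.65, 14.63, 11.49, 10.77, 6.98 indefinitely.
Step 1: For a periodic sequence, every tail (a_m, a_(m+1), ...) contains all 5 period values infinitely often.
Step 2: Hence inf of every tail = min of the period values = min(10.65, 14.63, 11.49, 10.77, 6.98) = 6.98.
        liminf_n integral(f_n) = sup over m of (inf of tail from m) = 6.98.
Step 3: Similarly sup of every tail = max of the period values = 14.63.
        limsup_n integral(f_n) = 14.63.
Step 4: Fatou's lemma: integral(liminf_n f_n) <= liminf_n integral(f_n) = 6.98.
        So the integral of the pointwise liminf is at most 6.98.


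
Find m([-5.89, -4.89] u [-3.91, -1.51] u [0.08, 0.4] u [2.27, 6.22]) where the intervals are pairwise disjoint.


For pairwise disjoint intervals, m(union) = sum of lengths.
= (-4.89 - -5.89) + (-1.51 - -3.91) + (0.4 - 0.08) + (6.22 - 2.27)
= 1 + 2.4 + 0.32 + 3.95
= 7.67


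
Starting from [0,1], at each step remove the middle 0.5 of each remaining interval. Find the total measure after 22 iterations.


Step 1: At each step, fraction remaining = 1 - 0.5 = 0.5
Step 2: After 22 steps, measure = (0.5)^22
Result = 2.384186e-07


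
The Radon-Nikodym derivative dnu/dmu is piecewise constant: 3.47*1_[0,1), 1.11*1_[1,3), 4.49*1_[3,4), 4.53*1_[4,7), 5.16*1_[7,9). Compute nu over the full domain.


Integrate each piece of the Radon-Nikodym derivative:
Step 1: integral_0^1 3.47 dx = 3.47*(1-0) = 3.47*1 = 3.47
Step 2: integral_1^3 1.11 dx = 1.11*(3-1) = 1.11*2 = 2.22
Step 3: integral_3^4 4.49 dx = 4.49*(4-3) = 4.49*1 = 4.49
Step 4: integral_4^7 4.53 dx = 4.53*(7-4) = 4.53*3 = 13.59
Step 5: integral_7^9 5.16 dx = 5.16*(9-7) = 5.16*2 = 10.32
Total: 3.47 + 2.22 + 4.49 + 13.59 + 10.32 = 34.09


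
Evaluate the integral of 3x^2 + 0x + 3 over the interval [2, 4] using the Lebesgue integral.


The Lebesgue integral of a Riemann-integrable function agrees with the Riemann integral.
Antiderivative F(x) = (3/3)x^3 + (0/2)x^2 + 3x
F(4) = (3/3)*4^3 + (0/2)*4^2 + 3*4
     = (3/3)*64 + (0/2)*16 + 3*4
     = 64 + 0.0 + 12
     = 76
F(2) = 14
Integral = F(4) - F(2) = 76 - 14 = 62


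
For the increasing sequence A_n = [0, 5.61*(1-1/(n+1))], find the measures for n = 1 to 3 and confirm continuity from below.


By continuity of measure from below: if A_n increases to A, then m(A_n) -> m(A).
Here A = [0, 5.61], so m(A) = 5.61
Step 1: a_1 = 5.61*(1 - 1/2) = 2.805, m(A_1) = 2.805
Step 2: a_2 = 5.61*(1 - 1/3) = 3.74, m(A_2) = 3.74
Step 3: a_3 = 5.61*(1 - 1/4) = 4.2075, m(A_3) = 4.2075
Limit: m(A_n) -> m([0,5.61]) = 5.61


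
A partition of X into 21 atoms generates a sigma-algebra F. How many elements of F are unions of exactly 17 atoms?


Each element of F is a union of some subset of the 21 atoms.
Elements that are unions of exactly 17 atoms correspond to 17-element subsets of the 21 atoms.
Count = C(21, 17) = 21! / (17! * 4!) = 5985.


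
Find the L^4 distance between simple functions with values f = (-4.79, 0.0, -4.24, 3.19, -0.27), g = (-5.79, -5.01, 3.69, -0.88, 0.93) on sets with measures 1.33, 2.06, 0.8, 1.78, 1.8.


Step 1: Compute differences f_i - g_i:
  -4.79 - -5.79 = 1
  0.0 - -5.01 = 5.01
  -4.24 - 3.69 = -7.93
  3.19 - -0.88 = 4.07
  -0.27 - 0.93 = -1.2
Step 2: Compute |diff|^4 * measure for each set:
  |1|^4 * 1.33 = 1 * 1.33 = 1.33
  |5.01|^4 * 2.06 = 630.01502 * 2.06 = 1297.830941
  |-7.93|^4 * 0.8 = 3954.510648 * 0.8 = 3163.608518
  |4.07|^4 * 1.78 = 274.395912 * 1.78 = 488.424723
  |-1.2|^4 * 1.8 = 2.0736 * 1.8 = 3.73248
Step 3: Sum = 4954.926663
Step 4: ||f-g||_4 = (4954.926663)^(1/4) = 8.389949


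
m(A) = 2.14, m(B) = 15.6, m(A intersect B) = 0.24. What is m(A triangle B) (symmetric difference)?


m(A Delta B) = m(A) + m(B) - 2*m(A n B)
= 2.14 + 15.6 - 2*0.24
= 2.14 + 15.6 - 0.48
= 17.26


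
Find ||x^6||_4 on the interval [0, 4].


Step 1: ||f||_4 = (integral_0^4 |x^6|^4 dx)^(1/4)
     = (integral_0^4 x^24 dx)^(1/4)
Step 2: integral_0^4 x^24 dx = [x^25/(25)] from 0 to 4 = 4^25/25
     = 1125899906842624/25 = 4.503600e+13
Step 3: ||f||_4 = (4.503600e+13)^(1/4) = 2590.537859


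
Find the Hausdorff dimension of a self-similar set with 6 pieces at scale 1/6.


For a self-similar set with N copies scaled by 1/r:
dim_H = log(N)/log(r) = log(6)/log(6)
= 1.791759/1.791759
= 1


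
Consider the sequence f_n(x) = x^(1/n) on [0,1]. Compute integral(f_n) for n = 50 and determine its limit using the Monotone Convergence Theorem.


At n = 50: f_50(x) = x^(1/50).
Step 1: integral(x^(1/50), 0, 1) = [x^(1/50+1) / (1/50+1)] from 0 to 1
     = 1 / (1/50 + 1) = 1 / ((50+1)/50) = 50/(50+1)
     = 50/51 = 0.980392
Step 2: As n -> infinity, f_n(x) = x^(1/n) -> 1 for x in (0,1], and f_n is increasing in n.
By MCT, lim_n integral(f_n) = integral(lim_n f_n) = integral(1, 0, 1) = 1.
Step 3: Verify convergence: 50/51 = 0.980392 -> 1


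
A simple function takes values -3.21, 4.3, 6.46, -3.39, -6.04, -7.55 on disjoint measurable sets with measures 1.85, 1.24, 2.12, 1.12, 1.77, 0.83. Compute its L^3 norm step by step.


Step 1: Compute |f_i|^3 for each value:
  |-3.21|^3 = 33.076161
  |4.3|^3 = 79.507
  |6.46|^3 = 269.586136
  |-3.39|^3 = 38.958219
  |-6.04|^3 = 220.348864
  |-7.55|^3 = 430.368875
Step 2: Multiply by measures and sum:
  33.076161 * 1.85 = 61.190898
  79.507 * 1.24 = 98.58868
  269.586136 * 2.12 = 571.522608
  38.958219 * 1.12 = 43.633205
  220.348864 * 1.77 = 390.017489
  430.368875 * 0.83 = 357.206166
Sum = 61.190898 + 98.58868 + 571.522608 + 43.633205 + 390.017489 + 357.206166 = 1522.159047
Step 3: Take the p-th root:
||f||_3 = (1522.159047)^(1/3) = 11.503236


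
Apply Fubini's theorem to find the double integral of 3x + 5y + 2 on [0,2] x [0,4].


By Fubini, integrate in x first, then y.
Step 1: Fix y, integrate over x in [0,2]:
  integral(3x + 5y + 2, x=0..2)
  = 3*(2^2 - 0^2)/2 + (5y + 2)*(2 - 0)
  = 6 + (5y + 2)*2
  = 6 + 10y + 4
  = 10 + 10y
Step 2: Integrate over y in [0,4]:
  integral(10 + 10y, y=0..4)
  = 10*4 + 10*(4^2 - 0^2)/2
  = 40 + 80
  = 120


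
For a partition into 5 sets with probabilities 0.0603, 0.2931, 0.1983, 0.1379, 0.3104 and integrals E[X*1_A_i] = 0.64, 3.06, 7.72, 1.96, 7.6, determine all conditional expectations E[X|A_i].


For each cell A_i: E[X|A_i] = E[X*1_A_i] / P(A_i)
Step 1: E[X|A_1] = 0.64 / 0.0603 = 10.613599
Step 2: E[X|A_2] = 3.06 / 0.2931 = 10.440123
Step 3: E[X|A_3] = 7.72 / 0.1983 = 38.930913
Step 4: E[X|A_4] = 1.96 / 0.1379 = 14.213198
Step 5: E[X|A_5] = 7.6 / 0.3104 = 24.484536
Verification: E[X] = sum E[X*1_A_i] = 0.64 + 3.06 + 7.72 + 1.96 + 7.6 = 20.98


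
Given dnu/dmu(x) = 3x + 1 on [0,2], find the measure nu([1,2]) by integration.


nu(A) = integral_A (dnu/dmu) dmu = integral_1^2 (3x + 1) dx
Step 1: Antiderivative F(x) = (3/2)x^2 + 1x
Step 2: F(2) = (3/2)*2^2 + 1*2 = 6 + 2 = 8
Step 3: F(1) = (3/2)*1^2 + 1*1 = 1.5 + 1 = 2.5
Step 4: nu([1,2]) = F(2) - F(1) = 8 - 2.5 = 5.5


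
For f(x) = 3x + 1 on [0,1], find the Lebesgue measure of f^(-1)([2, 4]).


f^(-1)([2, 4]) = {x : 2 <= 3x + 1 <= 4}
Solving: (2 - 1)/3 <= x <= (4 - 1)/3
= [0.333333, 1]
Intersecting with [0,1]: [0.333333, 1]
Measure = 1 - 0.333333 = 0.666667


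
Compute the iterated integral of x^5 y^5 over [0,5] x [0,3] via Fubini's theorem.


By Fubini's theorem, the double integral factors as a product of single integrals:
Step 1: integral_0^5 x^5 dx = [x^6/6] from 0 to 5
     = 5^6/6 = 2604.166667
Step 2: integral_0^3 y^5 dy = [y^6/6] from 0 to 3
     = 3^6/6 = 121.5
Step 3: Double integral = 2604.166667 * 121.5 = 316406.25


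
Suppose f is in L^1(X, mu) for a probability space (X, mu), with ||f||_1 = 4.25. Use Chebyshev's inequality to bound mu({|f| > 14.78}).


Chebyshev/Markov inequality: mu(|f| > eps) <= (||f||_p / eps)^p
Step 1: ||f||_1 / eps = 4.25 / 14.78 = 0.287551
Step 2: Raise to power p = 1:
  (0.287551)^1 = 0.287551
Step 3: Therefore mu(|f| > 14.78) <= 0.287551


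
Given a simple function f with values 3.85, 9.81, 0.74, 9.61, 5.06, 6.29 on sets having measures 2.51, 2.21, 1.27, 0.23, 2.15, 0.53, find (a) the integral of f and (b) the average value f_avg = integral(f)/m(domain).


Step 1: Integral = sum(value_i * measure_i)
= 3.85*2.51 + 9.81*2.21 + 0.74*1.27 + 9.61*0.23 + 5.06*2.15 + 6.29*0.53
= 9.6635 + 21.6801 + 0.9398 + 2.2103 + 10.879 + 3.3337
= 48.7064
Step 2: Total measure of domain = 2.51 + 2.21 + 1.27 + 0.23 + 2.15 + 0.53 = 8.9
Step 3: Average value = 48.7064 / 8.9 = 5.472629


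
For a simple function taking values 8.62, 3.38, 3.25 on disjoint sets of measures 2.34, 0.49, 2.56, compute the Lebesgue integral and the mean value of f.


Step 1: Integral = sum(value_i * measure_i)
= 8.62*2.34 + 3.38*0.49 + 3.25*2.56
= 20.1708 + 1.6562 + 8.32
= 30.147
Step 2: Total measure of domain = 2.34 + 0.49 + 2.56 = 5.39
Step 3: Average value = 30.147 / 5.39 = 5.593135


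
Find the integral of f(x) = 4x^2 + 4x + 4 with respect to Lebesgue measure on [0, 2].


The Lebesgue integral of a Riemann-integrable function agrees with the Riemann integral.
Antiderivative F(x) = (4/3)x^3 + (4/2)x^2 + 4x
F(2) = (4/3)*2^3 + (4/2)*2^2 + 4*2
     = (4/3)*8 + (4/2)*4 + 4*2
     = 10.666667 + 8 + 8
     = 26.666667
F(0) = 0.0
Integral = F(2) - F(0) = 26.666667 - 0.0 = 26.666667


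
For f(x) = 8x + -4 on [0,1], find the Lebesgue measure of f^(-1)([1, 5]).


f^(-1)([1, 5]) = {x : 1 <= 8x + -4 <= 5}
Solving: (1 - -4)/8 <= x <= (5 - -4)/8
= [0.625, 1.125]
Intersecting with [0,1]: [0.625, 1]
Measure = 1 - 0.625 = 0.375


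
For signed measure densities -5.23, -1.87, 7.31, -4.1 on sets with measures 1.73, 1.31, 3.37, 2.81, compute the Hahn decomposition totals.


Step 1: Compute signed measure on each set:
  Set 1: -5.23 * 1.73 = -9.0479
  Set 2: -1.87 * 1.31 = -2.4497
  Set 3: 7.31 * 3.37 = 24.6347
  Set 4: -4.1 * 2.81 = -11.521
Step 2: Total signed measure = (-9.0479) + (-2.4497) + (24.6347) + (-11.521)
     = 1.6161
Step 3: Positive part mu+(X) = sum of positive contributions = 24.6347
Step 4: Negative part mu-(X) = |sum of negative contributions| = 23.0186


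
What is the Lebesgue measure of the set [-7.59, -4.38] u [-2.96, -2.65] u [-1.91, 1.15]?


For pairwise disjoint intervals, m(union) = sum of lengths.
= (-4.38 - -7.59) + (-2.65 - -2.96) + (1.15 - -1.91)
= 3.21 + 0.31 + 3.06
= 6.58


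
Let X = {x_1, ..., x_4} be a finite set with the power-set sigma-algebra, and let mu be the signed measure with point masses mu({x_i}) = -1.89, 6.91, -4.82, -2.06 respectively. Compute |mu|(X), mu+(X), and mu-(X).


Step 1: Every measurable set is a union of atoms (the cells / points), so a Hahn decomposition is
  obtained by grouping atoms by sign: P = union of atoms with mu > 0, N = union of the remaining atoms.
  Atoms in P (indices): 2;  atoms in N (indices): 1, 3, 4
  Positive values: 6.91
  Negative values: -1.89, -4.82, -2.06
Step 2: mu+(X) = mu(P) = sum of positive atom values = 6.91
Step 3: mu-(X) = -mu(N) = sum of |negative atom values| = 8.77
Step 4: |mu|(X) = mu+(X) + mu-(X) = 6.91 + 8.77 = 15.68


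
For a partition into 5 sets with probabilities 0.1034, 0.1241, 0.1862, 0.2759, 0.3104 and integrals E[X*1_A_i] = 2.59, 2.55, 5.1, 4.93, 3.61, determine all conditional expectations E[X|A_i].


For each cell A_i: E[X|A_i] = E[X*1_A_i] / P(A_i)
Step 1: E[X|A_1] = 2.59 / 0.1034 = 25.048356
Step 2: E[X|A_2] = 2.55 / 0.1241 = 20.547945
Step 3: E[X|A_3] = 5.1 / 0.1862 = 27.389903
Step 4: E[X|A_4] = 4.93 / 0.2759 = 17.868793
Step 5: E[X|A_5] = 3.61 / 0.3104 = 11.630155
Verification: E[X] = sum E[X*1_A_i] = 2.59 + 2.55 + 5.1 + 4.93 + 3.61 = 18.78


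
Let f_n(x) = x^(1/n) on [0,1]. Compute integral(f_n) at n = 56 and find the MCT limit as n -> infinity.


At n = 56: f_56(x) = x^(1/56).
Step 1: integral(x^(1/56), 0, 1) = [x^(1/56+1) / (1/56+1)] from 0 to 1
     = 1 / (1/56 + 1) = 1 / ((56+1)/56) = 56/(56+1)
     = 56/57 = 0.982456
Step 2: As n -> infinity, f_n(x) = x^(1/n) -> 1 for x in (0,1], and f_n is increasing in n.
By MCT, lim_n integral(f_n) = integral(lim_n f_n) = integral(1, 0, 1) = 1.
Step 3: Verify convergence: 56/57 = 0.982456 -> 1


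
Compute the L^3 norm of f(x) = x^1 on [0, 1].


Step 1: ||f||_3 = (integral_0^1 |x^1|^3 dx)^(1/3)
     = (integral_0^1 x^3 dx)^(1/3)
Step 2: integral_0^1 x^3 dx = [x^4/(4)] from 0 to 1 = 1^4/4
     = 1/4 = 0.25
Step 3: ||f||_3 = (0.25)^(1/3) = 0.629961


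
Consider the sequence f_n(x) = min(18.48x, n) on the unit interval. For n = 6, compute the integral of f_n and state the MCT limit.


f(x) = 18.48x on [0,1]; f_n(x) = min(18.48x, n). At n = 6:
Step 1: f(x) reaches 6 at x = 6/18.48 = 0.324675
Step 2: integral(f_6) = integral(18.48x, 0, 0.324675) + integral(6, 0.324675, 1)
       = 18.48*0.324675^2/2 + 6*(1 - 0.324675)
       = 0.974026 + 4.051948
       = 5.025974
Step 3: As n -> infinity, f_n increases to f, so by MCT integral(f_n) -> integral(f) = 18.48/2 = 9.24.
Convergence: integral(f_6) = 5.025974 -> 9.24 as n -> infinity


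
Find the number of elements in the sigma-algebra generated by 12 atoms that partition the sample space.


Each element of the sigma-algebra is a union of some subset of the 12 atoms.
The number of such subsets is 2^12 = 4096.


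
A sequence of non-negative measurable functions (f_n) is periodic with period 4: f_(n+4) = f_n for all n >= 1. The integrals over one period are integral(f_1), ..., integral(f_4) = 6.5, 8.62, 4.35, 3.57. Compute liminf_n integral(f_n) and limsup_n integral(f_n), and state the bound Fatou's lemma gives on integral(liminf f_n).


The sequence (integral(f_n)) is periodic with period 4, repeating the values 6.5, 8.62, 4.35, 3.57 indefinitely.
Step 1: For a periodic sequence, every tail (a_m, a_(m+1), ...) contains all 4 period values infinitely often.
Step 2: Hence inf of every tail = min of the period values = min(6.5, 8.62, 4.35, 3.57) = 3.57.
        liminf_n integral(f_n) = sup over m of (inf of tail from m) = 3.57.
Step 3: Similarly sup of every tail = max of the period values = 8.62.
        limsup_n integral(f_n) = 8.62.
Step 4: Fatou's lemma: integral(liminf_n f_n) <= liminf_n integral(f_n) = 3.57.
        So the integral of the pointwise liminf is at most 3.57.


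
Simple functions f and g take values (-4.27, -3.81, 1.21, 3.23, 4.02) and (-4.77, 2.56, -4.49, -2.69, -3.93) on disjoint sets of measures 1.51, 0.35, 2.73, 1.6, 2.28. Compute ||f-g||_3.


Step 1: Compute differences f_i - g_i:
  -4.27 - -4.77 = 0.5
  -3.81 - 2.56 = -6.37
  1.21 - -4.49 = 5.7
  3.23 - -2.69 = 5.92
  4.02 - -3.93 = 7.95
Step 2: Compute |diff|^3 * measure for each set:
  |0.5|^3 * 1.51 = 0.125 * 1.51 = 0.18875
  |-6.37|^3 * 0.35 = 258.474853 * 0.35 = 90.466199
  |5.7|^3 * 2.73 = 185.193 * 2.73 = 505.57689
  |5.92|^3 * 1.6 = 207.474688 * 1.6 = 331.959501
  |7.95|^3 * 2.28 = 502.459875 * 2.28 = 1145.608515
Step 3: Sum = 2073.799854
Step 4: ||f-g||_3 = (2073.799854)^(1/3) = 12.752312


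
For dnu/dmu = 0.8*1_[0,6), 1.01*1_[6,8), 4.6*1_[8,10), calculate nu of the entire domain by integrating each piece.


Integrate each piece of the Radon-Nikodym derivative:
Step 1: integral_0^6 0.8 dx = 0.8*(6-0) = 0.8*6 = 4.8
Step 2: integral_6^8 1.01 dx = 1.01*(8-6) = 1.01*2 = 2.02
Step 3: integral_8^10 4.6 dx = 4.6*(10-8) = 4.6*2 = 9.2
Total: 4.8 + 2.02 + 9.2 = 16.02


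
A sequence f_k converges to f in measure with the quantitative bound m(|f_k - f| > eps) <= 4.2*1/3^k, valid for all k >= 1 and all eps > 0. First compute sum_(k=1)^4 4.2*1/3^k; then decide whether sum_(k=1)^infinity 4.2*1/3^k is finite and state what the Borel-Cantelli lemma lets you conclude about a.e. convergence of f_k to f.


Step 1: List the terms 4.2*1/3^k for k = 1 to 4:
  k=1: 1.4
  k=2: 0.466667
  k=3: 0.155556
  k=4: 0.051852
Step 2: Partial sum = 1.4 + 0.466667 + 0.155556 + 0.051852
     = 2.074074
Step 3: The full series sum_(k>=1) 4.2*1/3^k converges (geometric series with ratio 1/3 < 1; a constant multiple of a convergent series converges).
Step 4: Fix eps > 0. Since sum_k m(|f_k - f| > eps) < infinity, the Borel-Cantelli lemma gives
        m(limsup_k {|f_k - f| > eps}) = 0, i.e. for a.e. x, |f_k(x) - f(x)| <= eps for all large k.
        Applying this with eps = 1/j for j = 1, 2, ... and intersecting the countably many full-measure sets,
        for a.e. x we get limsup_k |f_k(x) - f(x)| <= 1/j for every j, hence f_k -> f almost everywhere.
Conclusion: series converges; Borel-Cantelli yields f_k -> f a.e.


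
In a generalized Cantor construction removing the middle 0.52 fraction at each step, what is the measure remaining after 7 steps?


Step 1: At each step, fraction remaining = 1 - 0.52 = 0.48
Step 2: After 7 steps, measure = (0.48)^7
Result = 0.005871


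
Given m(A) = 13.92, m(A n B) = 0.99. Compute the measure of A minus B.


m(A \ B) = m(A) - m(A n B)
= 13.92 - 0.99
= 12.93


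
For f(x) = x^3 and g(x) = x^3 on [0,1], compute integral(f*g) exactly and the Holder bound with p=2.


Step 1: Exact integral of f*g = integral(x^6, 0, 1) = 1/7
     = 0.142857
Step 2: Holder bound with p=2, q=2:
  ||f||_p = (integral x^6 dx)^(1/2) = (1/7)^(1/2) = 0.377964
  ||g||_q = (integral x^6 dx)^(1/2) = (1/7)^(1/2) = 0.377964
Step 3: Holder bound = ||f||_p * ||g||_q = 0.377964 * 0.377964 = 0.142857
Verification: 0.142857 <= 0.142857 (Holder holds)


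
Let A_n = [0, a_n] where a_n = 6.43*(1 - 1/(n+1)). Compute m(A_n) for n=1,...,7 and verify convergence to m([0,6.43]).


By continuity of measure from below: if A_n increases to A, then m(A_n) -> m(A).
Here A = [0, 6.43], so m(A) = 6.43
Step 1: a_1 = 6.43*(1 - 1/2) = 3.215, m(A_1) = 3.215
Step 2: a_2 = 6.43*(1 - 1/3) = 4.2867, m(A_2) = 4.2867
Step 3: a_3 = 6.43*(1 - 1/4) = 4.8225, m(A_3) = 4.8225
Step 4: a_4 = 6.43*(1 - 1/5) = 5.144, m(A_4) = 5.144
Step 5: a_5 = 6.43*(1 - 1/6) = 5.3583, m(A_5) = 5.3583
Step 6: a_6 = 6.43*(1 - 1/7) = 5.5114, m(A_6) = 5.5114
Step 7: a_7 = 6.43*(1 - 1/8) = 5.6262, m(A_7) = 5.6262
Limit: m(A_n) -> m([0,6.43]) = 6.43


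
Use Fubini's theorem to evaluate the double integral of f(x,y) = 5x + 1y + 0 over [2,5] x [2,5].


By Fubini, integrate in x first, then y.
Step 1: Fix y, integrate over x in [2,5]:
  integral(5x + 1y + 0, x=2..5)
  = 5*(5^2 - 2^2)/2 + (1y + 0)*(5 - 2)
  = 52.5 + (1y + 0)*3
  = 52.5 + 3y + 0
  = 52.5 + 3y
Step 2: Integrate over y in [2,5]:
  integral(52.5 + 3y, y=2..5)
  = 52.5*3 + 3*(5^2 - 2^2)/2
  = 157.5 + 31.5
  = 189


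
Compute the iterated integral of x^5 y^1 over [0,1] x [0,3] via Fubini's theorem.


By Fubini's theorem, the double integral factors as a product of single integrals:
Step 1: integral_0^1 x^5 dx = [x^6/6] from 0 to 1
     = 1^6/6 = 0.166667
Step 2: integral_0^3 y^1 dy = [y^2/2] from 0 to 3
     = 3^2/2 = 4.5
Step 3: Double integral = 0.166667 * 4.5 = 0.75


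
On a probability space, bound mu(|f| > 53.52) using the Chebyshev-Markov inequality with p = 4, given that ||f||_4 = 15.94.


Chebyshev/Markov inequality: mu(|f| > eps) <= (||f||_p / eps)^p
Step 1: ||f||_4 / eps = 15.94 / 53.52 = 0.297833
Step 2: Raise to power p = 4:
  (0.297833)^4 = 0.007868
Step 3: Therefore mu(|f| > 53.52) <= 0.007868


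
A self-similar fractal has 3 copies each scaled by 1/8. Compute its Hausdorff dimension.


For a self-similar set with N copies scaled by 1/r:
dim_H = log(N)/log(r) = log(3)/log(8)
= 1.098612/2.079442
= 0.528321


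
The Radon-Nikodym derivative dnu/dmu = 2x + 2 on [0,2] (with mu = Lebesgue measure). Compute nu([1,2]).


nu(A) = integral_A (dnu/dmu) dmu = integral_1^2 (2x + 2) dx
Step 1: Antiderivative F(x) = (2/2)x^2 + 2x
Step 2: F(2) = (2/2)*2^2 + 2*2 = 4 + 4 = 8
Step 3: F(1) = (2/2)*1^2 + 2*1 = 1 + 2 = 3
Step 4: nu([1,2]) = F(2) - F(1) = 8 - 3 = 5


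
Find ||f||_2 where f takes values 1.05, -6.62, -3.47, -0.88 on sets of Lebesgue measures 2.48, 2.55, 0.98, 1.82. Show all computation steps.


Step 1: Compute |f_i|^2 for each value:
  |1.05|^2 = 1.1025
  |-6.62|^2 = 43.8244
  |-3.47|^2 = 12.0409
  |-0.88|^2 = 0.7744
Step 2: Multiply by measures and sum:
  1.1025 * 2.48 = 2.7342
  43.8244 * 2.55 = 111.75222
  12.0409 * 0.98 = 11.800082
  0.7744 * 1.82 = 1.409408
Sum = 2.7342 + 111.75222 + 11.800082 + 1.409408 = 127.69591
Step 3: Take the p-th root:
||f||_2 = (127.69591)^(1/2) = 11.300262


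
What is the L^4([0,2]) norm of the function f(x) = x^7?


Step 1: ||f||_4 = (integral_0^2 |x^7|^4 dx)^(1/4)
     = (integral_0^2 x^28 dx)^(1/4)
Step 2: integral_0^2 x^28 dx = [x^29/(29)] from 0 to 2 = 2^29/29
     = 536870912/29 = 1.851279e+07
Step 3: ||f||_4 = (1.851279e+07)^(1/4) = 65.594582


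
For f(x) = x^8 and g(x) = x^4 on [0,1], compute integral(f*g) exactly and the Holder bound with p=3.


Step 1: Exact integral of f*g = integral(x^12, 0, 1) = 1/13
     = 0.076923
Step 2: Holder bound with p=3, q=1.5:
  ||f||_p = (integral x^24 dx)^(1/3) = (1/25)^(1/3) = 0.341995
  ||g||_q = (integral x^6 dx)^(1/1.5) = (1/7)^(1/1.5) = 0.273276
Step 3: Holder bound = ||f||_p * ||g||_q = 0.341995 * 0.273276 = 0.093459
Verification: 0.076923 <= 0.093459 (Holder holds)


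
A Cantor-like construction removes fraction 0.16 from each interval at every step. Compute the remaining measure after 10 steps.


Step 1: At each step, fraction remaining = 1 - 0.16 = 0.84
Step 2: After 10 steps, measure = (0.84)^10
Result = 0.174901


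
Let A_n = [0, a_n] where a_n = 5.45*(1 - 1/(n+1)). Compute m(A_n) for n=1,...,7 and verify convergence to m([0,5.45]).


By continuity of measure from below: if A_n increases to A, then m(A_n) -> m(A).
Here A = [0, 5.45], so m(A) = 5.45
Step 1: a_1 = 5.45*(1 - 1/2) = 2.725, m(A_1) = 2.725
Step 2: a_2 = 5.45*(1 - 1/3) = 3.6333, m(A_2) = 3.6333
Step 3: a_3 = 5.45*(1 - 1/4) = 4.0875, m(A_3) = 4.0875
Step 4: a_4 = 5.45*(1 - 1/5) = 4.36, m(A_4) = 4.36
Step 5: a_5 = 5.45*(1 - 1/6) = 4.5417, m(A_5) = 4.5417
Step 6: a_6 = 5.45*(1 - 1/7) = 4.6714, m(A_6) = 4.6714
Step 7: a_7 = 5.45*(1 - 1/8) = 4.7687, m(A_7) = 4.7687
Limit: m(A_n) -> m([0,5.45]) = 5.45


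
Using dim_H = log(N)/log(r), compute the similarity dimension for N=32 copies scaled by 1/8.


For a self-similar set with N copies scaled by 1/r:
dim_H = log(N)/log(r) = log(32)/log(8)
= 3.465736/2.079442
= 1.666667


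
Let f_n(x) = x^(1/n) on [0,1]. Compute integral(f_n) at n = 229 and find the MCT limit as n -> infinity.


At n = 229: f_229(x) = x^(1/229).
Step 1: integral(x^(1/229), 0, 1) = [x^(1/229+1) / (1/229+1)] from 0 to 1
     = 1 / (1/229 + 1) = 1 / ((229+1)/229) = 229/(229+1)
     = 229/230 = 0.995652
Step 2: As n -> infinity, f_n(x) = x^(1/n) -> 1 for x in (0,1], and f_n is increasing in n.
By MCT, lim_n integral(f_n) = integral(lim_n f_n) = integral(1, 0, 1) = 1.
Step 3: Verify convergence: 229/230 = 0.995652 -> 1


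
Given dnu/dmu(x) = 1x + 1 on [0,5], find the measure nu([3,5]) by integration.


nu(A) = integral_A (dnu/dmu) dmu = integral_3^5 (1x + 1) dx
Step 1: Antiderivative F(x) = (1/2)x^2 + 1x
Step 2: F(5) = (1/2)*5^2 + 1*5 = 12.5 + 5 = 17.5
Step 3: F(3) = (1/2)*3^2 + 1*3 = 4.5 + 3 = 7.5
Step 4: nu([3,5]) = F(5) - F(3) = 17.5 - 7.5 = 10


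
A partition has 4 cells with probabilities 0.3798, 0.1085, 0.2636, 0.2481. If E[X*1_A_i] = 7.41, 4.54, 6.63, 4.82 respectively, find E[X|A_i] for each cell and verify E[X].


For each cell A_i: E[X|A_i] = E[X*1_A_i] / P(A_i)
Step 1: E[X|A_1] = 7.41 / 0.3798 = 19.510269
Step 2: E[X|A_2] = 4.54 / 0.1085 = 41.843318
Step 3: E[X|A_3] = 6.63 / 0.2636 = 25.151745
Step 4: E[X|A_4] = 4.82 / 0.2481 = 19.42765
Verification: E[X] = sum E[X*1_A_i] = 7.41 + 4.54 + 6.63 + 4.82 = 23.4


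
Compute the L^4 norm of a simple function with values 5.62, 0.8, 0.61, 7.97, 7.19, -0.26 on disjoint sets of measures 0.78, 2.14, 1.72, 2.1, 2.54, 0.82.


Step 1: Compute |f_i|^4 for each value:
  |5.62|^4 = 997.574323
  |0.8|^4 = 0.4096
  |0.61|^4 = 0.138458
  |7.97|^4 = 4034.904737
  |7.19|^4 = 2672.486755
  |-0.26|^4 = 0.00457
Step 2: Multiply by measures and sum:
  997.574323 * 0.78 = 778.107972
  0.4096 * 2.14 = 0.876544
  0.138458 * 1.72 = 0.238148
  4034.904737 * 2.1 = 8473.299947
  2672.486755 * 2.54 = 6788.116358
  0.00457 * 0.82 = 0.003747
Sum = 778.107972 + 0.876544 + 0.238148 + 8473.299947 + 6788.116358 + 0.003747 = 16040.642717
Step 3: Take the p-th root:
||f||_4 = (16040.642717)^(1/4) = 11.253962


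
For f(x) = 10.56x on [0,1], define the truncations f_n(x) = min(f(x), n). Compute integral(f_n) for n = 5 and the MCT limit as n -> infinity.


f(x) = 10.56x on [0,1]; f_n(x) = min(10.56x, n). At n = 5:
Step 1: f(x) reaches 5 at x = 5/10.56 = 0.473485
Step 2: integral(f_5) = integral(10.56x, 0, 0.473485) + integral(5, 0.473485, 1)
       = 10.56*0.473485^2/2 + 5*(1 - 0.473485)
       = 1.183712 + 2.632576
       = 3.816288
Step 3: As n -> infinity, f_n increases to f, so by MCT integral(f_n) -> integral(f) = 10.56/2 = 5.28.
Convergence: integral(f_5) = 3.816288 -> 5.28 as n -> infinity


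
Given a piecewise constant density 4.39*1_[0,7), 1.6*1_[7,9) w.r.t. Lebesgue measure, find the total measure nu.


Integrate each piece of the Radon-Nikodym derivative:
Step 1: integral_0^7 4.39 dx = 4.39*(7-0) = 4.39*7 = 30.73
Step 2: integral_7^9 1.6 dx = 1.6*(9-7) = 1.6*2 = 3.2
Total: 30.73 + 3.2 = 33.93


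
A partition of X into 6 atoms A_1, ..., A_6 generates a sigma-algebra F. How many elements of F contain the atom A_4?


Each element of F is a union of some subset S of the 6 atoms.
The element contains A_4 iff A_4 is in S.
So we count subsets S of {A_1,...,A_6} with A_4 in S: choose freely among the other 5 atoms.
Count = 2^(6-1) = 2^5 = 32.


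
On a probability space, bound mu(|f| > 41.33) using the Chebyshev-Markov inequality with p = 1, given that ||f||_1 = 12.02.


Chebyshev/Markov inequality: mu(|f| > eps) <= (||f||_p / eps)^p
Step 1: ||f||_1 / eps = 12.02 / 41.33 = 0.29083
Step 2: Raise to power p = 1:
  (0.29083)^1 = 0.29083
Step 3: Therefore mu(|f| > 41.33) <= 0.29083


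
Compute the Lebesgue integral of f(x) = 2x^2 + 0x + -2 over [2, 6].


The Lebesgue integral of a Riemann-integrable function agrees with the Riemann integral.
Antiderivative F(x) = (2/3)x^3 + (0/2)x^2 + -2x
F(6) = (2/3)*6^3 + (0/2)*6^2 + -2*6
     = (2/3)*216 + (0/2)*36 + -2*6
     = 144 + 0.0 + -12
     = 132
F(2) = 1.333333
Integral = F(6) - F(2) = 132 - 1.333333 = 130.666667


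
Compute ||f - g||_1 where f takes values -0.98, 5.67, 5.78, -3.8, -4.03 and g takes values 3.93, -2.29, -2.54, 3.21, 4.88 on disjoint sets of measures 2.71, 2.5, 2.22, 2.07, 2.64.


Step 1: Compute differences f_i - g_i:
  -0.98 - 3.93 = -4.91
  5.67 - -2.29 = 7.96
  5.78 - -2.54 = 8.32
  -3.8 - 3.21 = -7.01
  -4.03 - 4.88 = -8.91
Step 2: Compute |diff|^1 * measure for each set:
  |-4.91|^1 * 2.71 = 4.91 * 2.71 = 13.3061
  |7.96|^1 * 2.5 = 7.96 * 2.5 = 19.9
  |8.32|^1 * 2.22 = 8.32 * 2.22 = 18.4704
  |-7.01|^1 * 2.07 = 7.01 * 2.07 = 14.5107
  |-8.91|^1 * 2.64 = 8.91 * 2.64 = 23.5224
Step 3: Sum = 89.7096
Step 4: ||f-g||_1 = (89.7096)^(1/1) = 89.7096


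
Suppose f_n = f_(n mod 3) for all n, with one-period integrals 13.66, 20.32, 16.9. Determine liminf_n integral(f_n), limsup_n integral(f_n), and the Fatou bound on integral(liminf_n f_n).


The sequence (integral(f_n)) is periodic with period 3, repeating the values 13.66, 20.32, 16.9 indefinitely.
Step 1: For a periodic sequence, every tail (a_m, a_(m+1), ...) contains all 3 period values infinitely often.
Step 2: Hence inf of every tail = min of the period values = min(13.66, 20.32, 16.9) = 13.66.
        liminf_n integral(f_n) = sup over m of (inf of tail from m) = 13.66.
Step 3: Similarly sup of every tail = max of the period values = 20.32.
        limsup_n integral(f_n) = 20.32.
Step 4: Fatou's lemma: integral(liminf_n f_n) <= liminf_n integral(f_n) = 13.66.
        So the integral of the pointwise liminf is at most 13.66.


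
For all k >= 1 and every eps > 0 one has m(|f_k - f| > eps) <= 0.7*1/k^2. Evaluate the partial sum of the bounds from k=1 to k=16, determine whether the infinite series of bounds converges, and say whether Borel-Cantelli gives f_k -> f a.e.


Step 1: List the terms 0.7*1/k^2 for k = 1 to 16:
  k=1: 0.7
  k=2: 0.175
  k=3: 0.077778
  k=4: 0.04375
  k=5: 0.028
  k=6: 0.019444
  k=7: 0.014286
  k=8: 0.010937
  k=9: 0.008642
  k=10: 0.007
  k=11: 0.005785
  k=12: 0.004861
  k=13: 0.004142
  k=14: 0.003571
  k=15: 0.003111
  k=16: 0.002734
Step 2: Partial sum = 0.7 + 0.175 + 0.077778 + 0.04375 + 0.028 + 0.019444 + 0.014286 + 0.010937 + 0.008642 + 0.007 + 0.005785 + 0.004861 + 0.004142 + 0.003571 + 0.003111 + 0.002734
     = 1.109043
Step 3: The full series sum_(k>=1) 0.7*1/k^2 converges (p-series with p = 2 > 1; a constant multiple of a convergent series converges).
Step 4: Fix eps > 0. Since sum_k m(|f_k - f| > eps) < infinity, the Borel-Cantelli lemma gives
        m(limsup_k {|f_k - f| > eps}) = 0, i.e. for a.e. x, |f_k(x) - f(x)| <= eps for all large k.
        Applying this with eps = 1/j for j = 1, 2, ... and intersecting the countably many full-measure sets,
        for a.e. x we get limsup_k |f_k(x) - f(x)| <= 1/j for every j, hence f_k -> f almost everywhere.
Conclusion: series converges; Borel-Cantelli yields f_k -> f a.e.


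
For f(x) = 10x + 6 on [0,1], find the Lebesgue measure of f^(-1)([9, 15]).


f^(-1)([9, 15]) = {x : 9 <= 10x + 6 <= 15}
Solving: (9 - 6)/10 <= x <= (15 - 6)/10
= [0.3, 0.9]
Intersecting with [0,1]: [0.3, 0.9]
Measure = 0.9 - 0.3 = 0.6


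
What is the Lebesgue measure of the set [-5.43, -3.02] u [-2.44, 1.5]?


For pairwise disjoint intervals, m(union) = sum of lengths.
= (-3.02 - -5.43) + (1.5 - -2.44)
= 2.41 + 3.94
= 6.35


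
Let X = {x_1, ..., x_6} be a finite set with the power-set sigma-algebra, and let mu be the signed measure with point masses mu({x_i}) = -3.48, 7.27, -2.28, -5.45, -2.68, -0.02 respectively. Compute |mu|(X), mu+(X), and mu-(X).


Step 1: Every measurable set is a union of atoms (the cells / points), so a Hahn decomposition is
  obtained by grouping atoms by sign: P = union of atoms with mu > 0, N = union of the remaining atoms.
  Atoms in P (indices): 2;  atoms in N (indices): 1, 3, 4, 5, 6
  Positive values: 7.27
  Negative values: -3.48, -2.28, -5.45, -2.68, -0.02
Step 2: mu+(X) = mu(P) = sum of positive atom values = 7.27
Step 3: mu-(X) = -mu(N) = sum of |negative atom values| = 13.91
Step 4: |mu|(X) = mu+(X) + mu-(X) = 7.27 + 13.91 = 21.18


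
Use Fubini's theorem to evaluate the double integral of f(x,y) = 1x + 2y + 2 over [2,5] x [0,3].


By Fubini, integrate in x first, then y.
Step 1: Fix y, integrate over x in [2,5]:
  integral(1x + 2y + 2, x=2..5)
  = 1*(5^2 - 2^2)/2 + (2y + 2)*(5 - 2)
  = 10.5 + (2y + 2)*3
  = 10.5 + 6y + 6
  = 16.5 + 6y
Step 2: Integrate over y in [0,3]:
  integral(16.5 + 6y, y=0..3)
  = 16.5*3 + 6*(3^2 - 0^2)/2
  = 49.5 + 27
  = 76.5


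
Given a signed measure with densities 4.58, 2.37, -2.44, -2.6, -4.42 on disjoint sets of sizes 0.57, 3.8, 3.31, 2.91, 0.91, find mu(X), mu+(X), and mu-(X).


Step 1: Compute signed measure on each set:
  Set 1: 4.58 * 0.57 = 2.6106
  Set 2: 2.37 * 3.8 = 9.006
  Set 3: -2.44 * 3.31 = -8.0764
  Set 4: -2.6 * 2.91 = -7.566
  Set 5: -4.42 * 0.91 = -4.0222
Step 2: Total signed measure = (2.6106) + (9.006) + (-8.0764) + (-7.566) + (-4.0222)
     = -8.048
Step 3: Positive part mu+(X) = sum of positive contributions = 11.6166
Step 4: Negative part mu-(X) = |sum of negative contributions| = 19.6646


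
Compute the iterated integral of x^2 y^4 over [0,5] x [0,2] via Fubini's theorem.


By Fubini's theorem, the double integral factors as a product of single integrals:
Step 1: integral_0^5 x^2 dx = [x^3/3] from 0 to 5
     = 5^3/3 = 41.666667
Step 2: integral_0^2 y^4 dy = [y^5/5] from 0 to 2
     = 2^5/5 = 6.4
Step 3: Double integral = 41.666667 * 6.4 = 266.666667


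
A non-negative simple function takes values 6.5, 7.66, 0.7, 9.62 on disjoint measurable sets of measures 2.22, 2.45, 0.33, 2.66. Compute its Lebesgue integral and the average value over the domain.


Step 1: Integral = sum(value_i * measure_i)
= 6.5*2.22 + 7.66*2.45 + 0.7*0.33 + 9.62*2.66
= 14.43 + 18.767 + 0.231 + 25.5892
= 59.0172
Step 2: Total measure of domain = 2.22 + 2.45 + 0.33 + 2.66 = 7.66
Step 3: Average value = 59.0172 / 7.66 = 7.704595


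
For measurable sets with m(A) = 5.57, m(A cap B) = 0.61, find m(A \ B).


m(A \ B) = m(A) - m(A n B)
= 5.57 - 0.61
= 4.96


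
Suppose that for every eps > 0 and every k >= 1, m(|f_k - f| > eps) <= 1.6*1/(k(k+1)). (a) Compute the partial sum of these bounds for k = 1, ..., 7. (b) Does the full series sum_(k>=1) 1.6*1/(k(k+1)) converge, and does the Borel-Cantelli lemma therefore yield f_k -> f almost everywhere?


Step 1: List the terms 1.6*1/(k(k+1)) for k = 1 to 7:
  k=1: 0.8
  k=2: 0.266667
  k=3: 0.133333
  k=4: 0.08
  k=5: 0.053333
  k=6: 0.038095
  k=7: 0.028571
Step 2: Partial sum = 0.8 + 0.266667 + 0.133333 + 0.08 + 0.053333 + 0.038095 + 0.028571
     = 1.4
Step 3: The full series sum_(k>=1) 1.6*1/(k(k+1)) converges (telescoping series sum 1/(k(k+1)) = 1; a constant multiple of a convergent series converges).
Step 4: Fix eps > 0. Since sum_k m(|f_k - f| > eps) < infinity, the Borel-Cantelli lemma gives
        m(limsup_k {|f_k - f| > eps}) = 0, i.e. for a.e. x, |f_k(x) - f(x)| <= eps for all large k.
        Applying this with eps = 1/j for j = 1, 2, ... and intersecting the countably many full-measure sets,
        for a.e. x we get limsup_k |f_k(x) - f(x)| <= 1/j for every j, hence f_k -> f almost everywhere.
Conclusion: series converges; Borel-Cantelli yields f_k -> f a.e.


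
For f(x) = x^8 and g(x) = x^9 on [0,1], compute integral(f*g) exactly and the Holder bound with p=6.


Step 1: Exact integral of f*g = integral(x^17, 0, 1) = 1/18
     = 0.055556
Step 2: Holder bound with p=6, q=1.2:
  ||f||_p = (integral x^48 dx)^(1/6) = (1/49)^(1/6) = 0.522758
  ||g||_q = (integral x^10.8 dx)^(1/1.2) = (1/11.8)^(1/1.2) = 0.127869
Step 3: Holder bound = ||f||_p * ||g||_q = 0.522758 * 0.127869 = 0.066844
Verification: 0.055556 <= 0.066844 (Holder holds)


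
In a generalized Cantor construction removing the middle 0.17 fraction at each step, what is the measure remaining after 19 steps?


Step 1: At each step, fraction remaining = 1 - 0.17 = 0.83
Step 2: After 19 steps, measure = (0.83)^19
Result = 0.029006


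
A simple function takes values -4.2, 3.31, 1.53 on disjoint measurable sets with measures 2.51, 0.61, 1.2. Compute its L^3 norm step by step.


Step 1: Compute |f_i|^3 for each value:
  |-4.2|^3 = 74.088
  |3.31|^3 = 36.264691
  |1.53|^3 = 3.581577
Step 2: Multiply by measures and sum:
  74.088 * 2.51 = 185.96088
  36.264691 * 0.61 = 22.121462
  3.581577 * 1.2 = 4.297892
Sum = 185.96088 + 22.121462 + 4.297892 = 212.380234
Step 3: Take the p-th root:
||f||_3 = (212.380234)^(1/3) = 5.966295


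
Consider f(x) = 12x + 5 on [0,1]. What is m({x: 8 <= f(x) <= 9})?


f^(-1)([8, 9]) = {x : 8 <= 12x + 5 <= 9}
Solving: (8 - 5)/12 <= x <= (9 - 5)/12
= [0.25, 0.333333]
Intersecting with [0,1]: [0.25, 0.333333]
Measure = 0.333333 - 0.25 = 0.083333


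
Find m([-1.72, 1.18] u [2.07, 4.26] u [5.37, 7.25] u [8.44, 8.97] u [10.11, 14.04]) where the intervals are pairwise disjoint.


For pairwise disjoint intervals, m(union) = sum of lengths.
= (1.18 - -1.72) + (4.26 - 2.07) + (7.25 - 5.37) + (8.97 - 8.44) + (14.04 - 10.11)
= 2.9 + 2.19 + 1.88 + 0.53 + 3.93
= 11.43


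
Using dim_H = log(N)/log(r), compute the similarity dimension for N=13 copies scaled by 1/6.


For a self-similar set with N copies scaled by 1/r:
dim_H = log(N)/log(r) = log(13)/log(6)
= 2.564949/1.791759
= 1.431525


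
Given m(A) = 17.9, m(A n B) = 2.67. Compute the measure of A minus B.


m(A \ B) = m(A) - m(A n B)
= 17.9 - 2.67
= 15.23


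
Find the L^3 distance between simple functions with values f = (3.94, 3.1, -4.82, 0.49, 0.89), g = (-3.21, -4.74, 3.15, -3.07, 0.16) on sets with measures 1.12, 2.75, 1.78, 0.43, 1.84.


Step 1: Compute differences f_i - g_i:
  3.94 - -3.21 = 7.15
  3.1 - -4.74 = 7.84
  -4.82 - 3.15 = -7.97
  0.49 - -3.07 = 3.56
  0.89 - 0.16 = 0.73
Step 2: Compute |diff|^3 * measure for each set:
  |7.15|^3 * 1.12 = 365.525875 * 1.12 = 409.38898
  |7.84|^3 * 2.75 = 481.890304 * 2.75 = 1325.198336
  |-7.97|^3 * 1.78 = 506.261573 * 1.78 = 901.1456
  |3.56|^3 * 0.43 = 45.118016 * 0.43 = 19.400747
  |0.73|^3 * 1.84 = 0.389017 * 1.84 = 0.715791
Step 3: Sum = 2655.849454
Step 4: ||f-g||_3 = (2655.849454)^(1/3) = 13.848449
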